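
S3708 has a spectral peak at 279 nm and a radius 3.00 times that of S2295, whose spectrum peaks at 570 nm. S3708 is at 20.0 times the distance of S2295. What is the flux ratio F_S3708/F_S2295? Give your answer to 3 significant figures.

0.392

Wien's law: T_S3708/T_S2295 = λ_S2295/λ_S3708 = 570/279 = 2.043.
L_S3708/L_S2295 = (R_S3708/R_S2295)²(T_S3708/T_S2295)⁴ = (3.00)²(2.043)⁴ = 156.8.
F_S3708/F_S2295 = (L_S3708/L_S2295)/(d_S3708/d_S2295)² = 156.8/(20.0)² = 0.3920.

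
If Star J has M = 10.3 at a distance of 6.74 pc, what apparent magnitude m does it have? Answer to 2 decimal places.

9.44

m = M + 5 log₁₀(d/10 pc) = 10.3 + 5 log₁₀(6.74/10)
  = 10.3 + 5 × -0.171 = 10.3 + -0.86 = 9.44.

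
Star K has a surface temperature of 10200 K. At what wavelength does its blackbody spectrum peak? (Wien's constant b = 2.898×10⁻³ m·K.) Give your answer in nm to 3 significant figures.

λ_max = b/T = 2.898×10⁻³ / 10200 = 2.84×10^-7 m = 284.1 nm.

284 nm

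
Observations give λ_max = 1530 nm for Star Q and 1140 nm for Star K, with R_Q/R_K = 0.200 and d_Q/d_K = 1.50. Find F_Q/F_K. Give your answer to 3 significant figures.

Wien's law: T_Q/T_K = λ_K/λ_Q = 1140/1530 = 0.7451.
L_Q/L_K = (R_Q/R_K)²(T_Q/T_K)⁴ = (0.200)²(0.7451)⁴ = 0.01233.
F_Q/F_K = (L_Q/L_K)/(d_Q/d_K)² = 0.01233/(1.50)² = 0.005479.

0.00548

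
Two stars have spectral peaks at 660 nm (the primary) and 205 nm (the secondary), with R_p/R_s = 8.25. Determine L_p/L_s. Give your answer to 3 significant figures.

0.634

Wien's law gives T ∝ 1/λ_max, so T_p/T_s = λ_s/λ_p = 205/660 = 0.3106.
Then L ∝ R²T⁴ gives L_p/L_s = (8.25)² × (0.3106)⁴ = 68.06 × 0.009308 = 0.6335.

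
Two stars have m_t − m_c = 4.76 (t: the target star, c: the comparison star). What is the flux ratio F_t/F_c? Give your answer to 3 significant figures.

0.0125

F_t/F_c = 10^(−(m_t − m_c)/2.5) = 10^(-4.76/2.5) = 10^-1.904 = 0.01247.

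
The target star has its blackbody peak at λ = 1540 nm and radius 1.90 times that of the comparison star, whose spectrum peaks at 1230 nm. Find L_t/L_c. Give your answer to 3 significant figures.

Wien's law gives T ∝ 1/λ_max, so T_t/T_c = λ_c/λ_t = 1230/1540 = 0.7987.
Then L ∝ R²T⁴ gives L_t/L_c = (1.90)² × (0.7987)⁴ = 3.610 × 0.4069 = 1.469.

1.47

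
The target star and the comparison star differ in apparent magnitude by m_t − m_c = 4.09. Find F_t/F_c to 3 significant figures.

0.0231

F_t/F_c = 10^(−(m_t − m_c)/2.5) = 10^(-4.09/2.5) = 10^-1.636 = 0.02312.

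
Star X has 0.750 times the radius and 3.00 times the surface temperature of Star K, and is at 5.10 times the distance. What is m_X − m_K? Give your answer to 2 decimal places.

L_X/L_K = (0.750)²(3.00)⁴ = 45.56.
F_X/F_K = (L_X/L_K)/(d_X/d_K)² = 45.56/26.01 = 1.752.
m_X − m_K = −2.5 log₁₀(1.752) = -0.61.

-0.61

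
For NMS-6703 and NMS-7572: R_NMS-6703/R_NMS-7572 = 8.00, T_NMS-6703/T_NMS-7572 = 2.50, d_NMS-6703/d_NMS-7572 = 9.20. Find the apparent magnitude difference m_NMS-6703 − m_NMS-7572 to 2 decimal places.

-3.68

L_NMS-6703/L_NMS-7572 = (8.00)²(2.50)⁴ = 2500.
F_NMS-6703/F_NMS-7572 = (L_NMS-6703/L_NMS-7572)/(d_NMS-6703/d_NMS-7572)² = 2500/84.64 = 29.54.
m_NMS-6703 − m_NMS-7572 = −2.5 log₁₀(29.54) = -3.68.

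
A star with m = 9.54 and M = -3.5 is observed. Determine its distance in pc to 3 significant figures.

4.06×10^3 pc

m − M = 5 log₁₀(d/10 pc)
9.54 − (-3.5) = 13.04 = 5 log₁₀(d/10)
d = 10 × 10^(13.04/5) = 10 × 10^2.608 = 4055 pc.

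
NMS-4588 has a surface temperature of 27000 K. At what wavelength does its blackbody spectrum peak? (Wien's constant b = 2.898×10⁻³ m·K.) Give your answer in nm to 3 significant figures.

λ_max = b/T = 2.898×10⁻³ / 27000 = 1.07×10^-7 m = 107.3 nm.

107 nm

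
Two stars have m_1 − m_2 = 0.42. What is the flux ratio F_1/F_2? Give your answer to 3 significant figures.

0.679

F_1/F_2 = 10^(−(m_1 − m_2)/2.5) = 10^(-0.42/2.5) = 10^-0.168 = 0.6792.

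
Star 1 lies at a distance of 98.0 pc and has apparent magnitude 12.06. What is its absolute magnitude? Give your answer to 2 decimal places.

M = m − 5 log₁₀(d/10 pc) = 12.06 − 5 log₁₀(98.0/10)
  = 12.06 − 5 × 0.991 = 12.06 − 4.96 = 7.10.

7.10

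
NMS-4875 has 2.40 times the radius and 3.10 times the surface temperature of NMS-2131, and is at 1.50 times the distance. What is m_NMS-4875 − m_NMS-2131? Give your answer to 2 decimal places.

-5.93

L_NMS-4875/L_NMS-2131 = (2.40)²(3.10)⁴ = 531.9.
F_NMS-4875/F_NMS-2131 = (L_NMS-4875/L_NMS-2131)/(d_NMS-4875/d_NMS-2131)² = 531.9/2.250 = 236.4.
m_NMS-4875 − m_NMS-2131 = −2.5 log₁₀(236.4) = -5.93.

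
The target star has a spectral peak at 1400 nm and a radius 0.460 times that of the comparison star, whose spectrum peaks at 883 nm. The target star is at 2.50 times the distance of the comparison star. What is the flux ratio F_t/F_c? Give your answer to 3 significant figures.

Wien's law: T_t/T_c = λ_c/λ_t = 883/1400 = 0.6307.
L_t/L_c = (R_t/R_c)²(T_t/T_c)⁴ = (0.460)²(0.6307)⁴ = 0.03348.
F_t/F_c = (L_t/L_c)/(d_t/d_c)² = 0.03348/(2.50)² = 0.005358.

0.00536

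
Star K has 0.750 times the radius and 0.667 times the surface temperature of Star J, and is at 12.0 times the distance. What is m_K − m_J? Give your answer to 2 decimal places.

L_K/L_J = (0.750)²(0.667)⁴ = 0.1113.
F_K/F_J = (L_K/L_J)/(d_K/d_J)² = 0.1113/144.0 = 7.731×10^-4.
m_K − m_J = −2.5 log₁₀(7.731×10^-4) = 7.78.

7.78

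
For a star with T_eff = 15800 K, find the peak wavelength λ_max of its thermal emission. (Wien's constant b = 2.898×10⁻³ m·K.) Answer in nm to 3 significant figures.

λ_max = b/T = 2.898×10⁻³ / 15800 = 1.83×10^-7 m = 183.4 nm.

183 nm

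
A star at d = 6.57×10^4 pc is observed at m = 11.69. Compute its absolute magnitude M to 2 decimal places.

-7.40

M = m − 5 log₁₀(d/10 pc) = 11.69 − 5 log₁₀(6.57×10^4/10)
  = 11.69 − 5 × 3.818 = 11.69 − 19.09 = -7.40.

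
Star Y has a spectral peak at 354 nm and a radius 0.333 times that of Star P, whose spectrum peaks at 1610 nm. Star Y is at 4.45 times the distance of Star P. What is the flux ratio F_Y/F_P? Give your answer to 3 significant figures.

2.40

Wien's law: T_Y/T_P = λ_P/λ_Y = 1610/354 = 4.548.
L_Y/L_P = (R_Y/R_P)²(T_Y/T_P)⁴ = (0.333)²(4.548)⁴ = 47.44.
F_Y/F_P = (L_Y/L_P)/(d_Y/d_P)² = 47.44/(4.45)² = 2.396.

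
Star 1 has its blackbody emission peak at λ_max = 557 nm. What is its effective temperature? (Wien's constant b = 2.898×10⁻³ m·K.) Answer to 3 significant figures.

T = b/λ_max = 2.898×10⁻³ / (557×10⁻⁹) = 5203 K.

5.20×10^3 K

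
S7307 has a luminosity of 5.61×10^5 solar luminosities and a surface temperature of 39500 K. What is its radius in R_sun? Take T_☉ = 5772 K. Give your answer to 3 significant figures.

R/R_☉ = √(L/L_☉) / (T/T_☉)² = √(5.61×10^5) / (6.843)²
       = 749.0 / 46.83 = 15.99.

16.0 R_sun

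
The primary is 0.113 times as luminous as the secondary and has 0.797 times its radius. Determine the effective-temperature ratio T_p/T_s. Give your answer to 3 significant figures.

0.649

L ∝ R²T⁴ gives T ∝ (L/R²)^(1/4), so
T_p/T_s = (0.113 / 0.797²)^(1/4) = (0.1779)^(1/4) = 0.6494.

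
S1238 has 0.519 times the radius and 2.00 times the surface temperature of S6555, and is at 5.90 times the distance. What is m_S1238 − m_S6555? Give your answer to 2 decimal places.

L_S1238/L_S6555 = (0.519)²(2.00)⁴ = 4.310.
F_S1238/F_S6555 = (L_S1238/L_S6555)/(d_S1238/d_S6555)² = 4.310/34.81 = 0.1238.
m_S1238 − m_S6555 = −2.5 log₁₀(0.1238) = 2.27.

2.27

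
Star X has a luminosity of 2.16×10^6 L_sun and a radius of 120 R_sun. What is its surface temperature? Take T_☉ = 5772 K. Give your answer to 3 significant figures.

2.02×10^4 K

T/T_☉ = (L/L_☉)^(1/4) / (R/R_☉)^(1/2)
T = 5772 × (2.16×10^6)^(1/4) / √(120) = 5772 × 38.34 / 10.95 = 2.020×10^4 K.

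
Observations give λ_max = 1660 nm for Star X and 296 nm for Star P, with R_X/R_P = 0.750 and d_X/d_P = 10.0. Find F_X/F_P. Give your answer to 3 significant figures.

5.69×10^-6

Wien's law: T_X/T_P = λ_P/λ_X = 296/1660 = 0.1783.
L_X/L_P = (R_X/R_P)²(T_X/T_P)⁴ = (0.750)²(0.1783)⁴ = 5.687×10^-4.
F_X/F_P = (L_X/L_P)/(d_X/d_P)² = 5.687×10^-4/(10.0)² = 5.687×10^-6.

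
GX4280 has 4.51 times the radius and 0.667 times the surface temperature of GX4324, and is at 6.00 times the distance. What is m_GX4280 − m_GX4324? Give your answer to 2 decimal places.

L_GX4280/L_GX4324 = (4.51)²(0.667)⁴ = 4.026.
F_GX4280/F_GX4324 = (L_GX4280/L_GX4324)/(d_GX4280/d_GX4324)² = 4.026/36.00 = 0.1118.
m_GX4280 − m_GX4324 = −2.5 log₁₀(0.1118) = 2.38.

2.38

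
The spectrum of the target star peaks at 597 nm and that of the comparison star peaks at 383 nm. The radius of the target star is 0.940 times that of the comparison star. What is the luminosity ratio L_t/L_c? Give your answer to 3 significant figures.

Wien's law gives T ∝ 1/λ_max, so T_t/T_c = λ_c/λ_t = 383/597 = 0.6415.
Then L ∝ R²T⁴ gives L_t/L_c = (0.940)² × (0.6415)⁴ = 0.8836 × 0.1694 = 0.1497.

0.150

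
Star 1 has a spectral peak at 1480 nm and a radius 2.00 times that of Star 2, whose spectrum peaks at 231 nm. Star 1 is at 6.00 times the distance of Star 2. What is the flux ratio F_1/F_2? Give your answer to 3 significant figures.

6.59×10^-5

Wien's law: T_1/T_2 = λ_2/λ_1 = 231/1480 = 0.1561.
L_1/L_2 = (R_1/R_2)²(T_1/T_2)⁴ = (2.00)²(0.1561)⁴ = 0.002374.
F_1/F_2 = (L_1/L_2)/(d_1/d_2)² = 0.002374/(6.00)² = 6.594×10^-5.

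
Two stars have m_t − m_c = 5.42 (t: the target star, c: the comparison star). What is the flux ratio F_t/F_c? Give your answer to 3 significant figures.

F_t/F_c = 10^(−(m_t − m_c)/2.5) = 10^(-5.42/2.5) = 10^-2.168 = 0.006792.

0.00679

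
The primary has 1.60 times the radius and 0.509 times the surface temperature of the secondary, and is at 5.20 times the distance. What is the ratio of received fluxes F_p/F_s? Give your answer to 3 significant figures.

L_p/L_s = (R_p/R_s)²(T_p/T_s)⁴ = (1.60)² × (0.509)⁴ = 0.1718.
F_p/F_s = (L_p/L_s)/(d_p/d_s)² = 0.1718 / (5.20)² = 0.006355.

0.00635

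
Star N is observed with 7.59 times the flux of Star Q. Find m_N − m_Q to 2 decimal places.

-2.20

m_N − m_Q = −2.5 log₁₀(F_N/F_Q) = −2.5 log₁₀(7.59) = −2.5 × (0.880) = -2.201.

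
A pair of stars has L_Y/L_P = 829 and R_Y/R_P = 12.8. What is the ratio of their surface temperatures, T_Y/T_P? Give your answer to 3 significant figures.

L ∝ R²T⁴ gives T ∝ (L/R²)^(1/4), so
T_Y/T_P = (829 / 12.8²)^(1/4) = (5.060)^(1/4) = 1.500.

1.50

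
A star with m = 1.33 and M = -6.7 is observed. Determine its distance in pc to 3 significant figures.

m − M = 5 log₁₀(d/10 pc)
1.33 − (-6.7) = 8.03 = 5 log₁₀(d/10)
d = 10 × 10^(8.03/5) = 10 × 10^1.606 = 403.6 pc.

404 pc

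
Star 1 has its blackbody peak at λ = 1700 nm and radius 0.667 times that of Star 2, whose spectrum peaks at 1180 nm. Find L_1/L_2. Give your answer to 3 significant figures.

0.103

Wien's law gives T ∝ 1/λ_max, so T_1/T_2 = λ_2/λ_1 = 1180/1700 = 0.6941.
Then L ∝ R²T⁴ gives L_1/L_2 = (0.667)² × (0.6941)⁴ = 0.4449 × 0.2321 = 0.1033.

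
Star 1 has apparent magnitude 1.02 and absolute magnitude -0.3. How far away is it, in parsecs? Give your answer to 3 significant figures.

m − M = 5 log₁₀(d/10 pc)
1.02 − (-0.3) = 1.32 = 5 log₁₀(d/10)
d = 10 × 10^(1.32/5) = 10 × 10^0.264 = 18.37 pc.

18.4 pc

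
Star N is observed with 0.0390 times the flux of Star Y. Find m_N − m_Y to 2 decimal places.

m_N − m_Y = −2.5 log₁₀(F_N/F_Y) = −2.5 log₁₀(0.0390) = −2.5 × (-1.409) = 3.522.

3.52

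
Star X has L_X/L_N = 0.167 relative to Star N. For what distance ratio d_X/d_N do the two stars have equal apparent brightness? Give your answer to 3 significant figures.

0.409

Equal flux requires L_X/d_X² = L_N/d_N², so d_X/d_N = √(L_X/L_N)
= √(0.167) = 0.4087.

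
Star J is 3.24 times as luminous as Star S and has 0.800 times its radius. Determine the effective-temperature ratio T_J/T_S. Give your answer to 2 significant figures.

1.5

L ∝ R²T⁴ gives T ∝ (L/R²)^(1/4), so
T_J/T_S = (3.24 / 0.800²)^(1/4) = (5.062)^(1/4) = 1.500.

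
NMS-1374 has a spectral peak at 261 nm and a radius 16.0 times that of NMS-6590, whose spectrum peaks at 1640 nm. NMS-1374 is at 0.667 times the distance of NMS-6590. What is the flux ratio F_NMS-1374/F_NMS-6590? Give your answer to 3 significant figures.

8.97×10^5

Wien's law: T_NMS-1374/T_NMS-6590 = λ_NMS-6590/λ_NMS-1374 = 1640/261 = 6.284.
L_NMS-1374/L_NMS-6590 = (R_NMS-1374/R_NMS-6590)²(T_NMS-1374/T_NMS-6590)⁴ = (16.0)²(6.284)⁴ = 3.991×10^5.
F_NMS-1374/F_NMS-6590 = (L_NMS-1374/L_NMS-6590)/(d_NMS-1374/d_NMS-6590)² = 3.991×10^5/(0.667)² = 8.970×10^5.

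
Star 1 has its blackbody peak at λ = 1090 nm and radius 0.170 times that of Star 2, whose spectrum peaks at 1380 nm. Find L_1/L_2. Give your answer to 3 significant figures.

0.0743

Wien's law gives T ∝ 1/λ_max, so T_1/T_2 = λ_2/λ_1 = 1380/1090 = 1.266.
Then L ∝ R²T⁴ gives L_1/L_2 = (0.170)² × (1.266)⁴ = 0.02890 × 2.569 = 0.07425.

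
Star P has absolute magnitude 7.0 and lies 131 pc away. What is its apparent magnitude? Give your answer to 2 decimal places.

12.59

m = M + 5 log₁₀(d/10 pc) = 7.0 + 5 log₁₀(131/10)
  = 7.0 + 5 × 1.117 = 7.0 + 5.59 = 12.59.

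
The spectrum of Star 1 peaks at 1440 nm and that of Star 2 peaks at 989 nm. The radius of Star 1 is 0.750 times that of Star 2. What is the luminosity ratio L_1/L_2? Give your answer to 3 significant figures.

Wien's law gives T ∝ 1/λ_max, so T_1/T_2 = λ_2/λ_1 = 989/1440 = 0.6868.
Then L ∝ R²T⁴ gives L_1/L_2 = (0.750)² × (0.6868)⁴ = 0.5625 × 0.2225 = 0.1252.

0.125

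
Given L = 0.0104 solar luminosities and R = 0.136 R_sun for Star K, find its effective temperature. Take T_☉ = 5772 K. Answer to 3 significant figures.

T/T_☉ = (L/L_☉)^(1/4) / (R/R_☉)^(1/2)
T = 5772 × (0.0104)^(1/4) / √(0.136) = 5772 × 0.3193 / 0.3688 = 4998 K.

5.00×10^3 K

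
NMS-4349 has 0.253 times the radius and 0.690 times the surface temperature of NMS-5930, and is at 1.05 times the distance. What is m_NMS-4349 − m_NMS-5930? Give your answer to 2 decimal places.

L_NMS-4349/L_NMS-5930 = (0.253)²(0.690)⁴ = 0.01451.
F_NMS-4349/F_NMS-5930 = (L_NMS-4349/L_NMS-5930)/(d_NMS-4349/d_NMS-5930)² = 0.01451/1.103 = 0.01316.
m_NMS-4349 − m_NMS-5930 = −2.5 log₁₀(0.01316) = 4.70.

4.70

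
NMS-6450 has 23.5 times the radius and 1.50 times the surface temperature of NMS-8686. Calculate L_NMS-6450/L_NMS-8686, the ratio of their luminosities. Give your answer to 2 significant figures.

From the Stefan–Boltzmann law, L ∝ R²T⁴, so
L_NMS-6450/L_NMS-8686 = (R_NMS-6450/R_NMS-8686)² (T_NMS-6450/T_NMS-8686)⁴ = (23.5)² × (1.50)⁴ = 552.2 × 5.062 = 2796.

2.8×10^3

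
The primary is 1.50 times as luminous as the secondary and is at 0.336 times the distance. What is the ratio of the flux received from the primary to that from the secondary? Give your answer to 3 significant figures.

F = L/(4πd²), so F_p/F_s = (L_p/L_s) / (d_p/d_s)²
= 1.50 / (0.336)² = 1.50 / 0.1129 = 13.29.

13.3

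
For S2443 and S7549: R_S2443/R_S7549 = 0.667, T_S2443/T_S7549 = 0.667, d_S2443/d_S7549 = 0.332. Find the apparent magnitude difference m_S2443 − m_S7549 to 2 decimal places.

L_S2443/L_S7549 = (0.667)²(0.667)⁴ = 0.08806.
F_S2443/F_S7549 = (L_S2443/L_S7549)/(d_S2443/d_S7549)² = 0.08806/0.1102 = 0.7989.
m_S2443 − m_S7549 = −2.5 log₁₀(0.7989) = 0.24.

0.24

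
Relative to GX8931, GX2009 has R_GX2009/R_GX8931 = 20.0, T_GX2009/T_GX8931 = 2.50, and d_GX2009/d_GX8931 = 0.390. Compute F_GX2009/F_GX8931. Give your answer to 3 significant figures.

L_GX2009/L_GX8931 = (R_GX2009/R_GX8931)²(T_GX2009/T_GX8931)⁴ = (20.0)² × (2.50)⁴ = 1.562×10^4.
F_GX2009/F_GX8931 = (L_GX2009/L_GX8931)/(d_GX2009/d_GX8931)² = 1.562×10^4 / (0.390)² = 1.027×10^5.

1.03×10^5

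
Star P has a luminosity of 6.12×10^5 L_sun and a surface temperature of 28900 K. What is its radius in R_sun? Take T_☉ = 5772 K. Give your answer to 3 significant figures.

R/R_☉ = √(L/L_☉) / (T/T_☉)² = √(6.12×10^5) / (5.007)²
       = 782.3 / 25.07 = 31.21.

31.2 R_sun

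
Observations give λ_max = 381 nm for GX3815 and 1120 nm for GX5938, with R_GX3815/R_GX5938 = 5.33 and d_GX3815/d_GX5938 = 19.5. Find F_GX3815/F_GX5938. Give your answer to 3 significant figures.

5.58

Wien's law: T_GX3815/T_GX5938 = λ_GX5938/λ_GX3815 = 1120/381 = 2.940.
L_GX3815/L_GX5938 = (R_GX3815/R_GX5938)²(T_GX3815/T_GX5938)⁴ = (5.33)²(2.940)⁴ = 2121.
F_GX3815/F_GX5938 = (L_GX3815/L_GX5938)/(d_GX3815/d_GX5938)² = 2121/(19.5)² = 5.579.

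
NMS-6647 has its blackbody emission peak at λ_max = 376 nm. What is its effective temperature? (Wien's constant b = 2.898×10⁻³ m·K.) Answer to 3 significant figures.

7.71×10^3 K

T = b/λ_max = 2.898×10⁻³ / (376×10⁻⁹) = 7707 K.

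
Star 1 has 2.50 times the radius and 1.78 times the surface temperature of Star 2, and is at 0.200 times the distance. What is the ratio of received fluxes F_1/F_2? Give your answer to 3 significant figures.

L_1/L_2 = (R_1/R_2)²(T_1/T_2)⁴ = (2.50)² × (1.78)⁴ = 62.74.
F_1/F_2 = (L_1/L_2)/(d_1/d_2)² = 62.74 / (0.200)² = 1569.

1.57×10^3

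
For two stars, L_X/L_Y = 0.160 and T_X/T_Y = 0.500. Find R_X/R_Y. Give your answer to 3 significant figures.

L ∝ R²T⁴ gives R ∝ √L / T², so
R_X/R_Y = √(0.160) / (0.500)² = 0.4000 / 0.2500 = 1.600.

1.60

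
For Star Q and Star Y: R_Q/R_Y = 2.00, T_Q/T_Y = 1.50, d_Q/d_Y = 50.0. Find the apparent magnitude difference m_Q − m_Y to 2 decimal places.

5.23

L_Q/L_Y = (2.00)²(1.50)⁴ = 20.25.
F_Q/F_Y = (L_Q/L_Y)/(d_Q/d_Y)² = 20.25/2500 = 0.008100.
m_Q − m_Y = −2.5 log₁₀(0.008100) = 5.23.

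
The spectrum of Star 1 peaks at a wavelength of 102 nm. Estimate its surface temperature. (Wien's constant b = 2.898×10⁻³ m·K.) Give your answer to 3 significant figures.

2.84×10^4 K

T = b/λ_max = 2.898×10⁻³ / (102×10⁻⁹) = 2.841×10^4 K.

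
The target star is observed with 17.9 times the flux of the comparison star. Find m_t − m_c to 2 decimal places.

-3.13

m_t − m_c = −2.5 log₁₀(F_t/F_c) = −2.5 log₁₀(17.9) = −2.5 × (1.253) = -3.132.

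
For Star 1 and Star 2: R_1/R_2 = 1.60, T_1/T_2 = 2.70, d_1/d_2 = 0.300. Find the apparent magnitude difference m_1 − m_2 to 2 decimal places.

L_1/L_2 = (1.60)²(2.70)⁴ = 136.0.
F_1/F_2 = (L_1/L_2)/(d_1/d_2)² = 136.0/0.09000 = 1512.
m_1 − m_2 = −2.5 log₁₀(1512) = -7.95.

-7.95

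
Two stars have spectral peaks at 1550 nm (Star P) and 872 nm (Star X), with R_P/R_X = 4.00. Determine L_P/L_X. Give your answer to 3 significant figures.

1.60

Wien's law gives T ∝ 1/λ_max, so T_P/T_X = λ_X/λ_P = 872/1550 = 0.5626.
Then L ∝ R²T⁴ gives L_P/L_X = (4.00)² × (0.5626)⁴ = 16.00 × 0.1002 = 1.603.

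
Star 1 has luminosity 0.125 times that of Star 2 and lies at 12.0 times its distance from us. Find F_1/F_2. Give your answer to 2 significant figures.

8.7×10^-4

F = L/(4πd²), so F_1/F_2 = (L_1/L_2) / (d_1/d_2)²
= 0.125 / (12.0)² = 0.125 / 144.0 = 8.681×10^-4.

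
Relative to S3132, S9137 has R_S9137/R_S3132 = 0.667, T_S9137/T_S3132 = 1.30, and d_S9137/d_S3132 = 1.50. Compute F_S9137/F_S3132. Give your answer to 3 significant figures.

0.565

L_S9137/L_S3132 = (R_S9137/R_S3132)²(T_S9137/T_S3132)⁴ = (0.667)² × (1.30)⁴ = 1.271.
F_S9137/F_S3132 = (L_S9137/L_S3132)/(d_S9137/d_S3132)² = 1.271 / (1.50)² = 0.5647.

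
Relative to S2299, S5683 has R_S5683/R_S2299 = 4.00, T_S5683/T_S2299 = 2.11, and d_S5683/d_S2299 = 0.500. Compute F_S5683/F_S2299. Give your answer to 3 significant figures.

L_S5683/L_S2299 = (R_S5683/R_S2299)²(T_S5683/T_S2299)⁴ = (4.00)² × (2.11)⁴ = 317.1.
F_S5683/F_S2299 = (L_S5683/L_S2299)/(d_S5683/d_S2299)² = 317.1 / (0.500)² = 1269.

1.27×10^3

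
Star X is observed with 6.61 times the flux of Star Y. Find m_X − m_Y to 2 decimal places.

-2.05

m_X − m_Y = −2.5 log₁₀(F_X/F_Y) = −2.5 log₁₀(6.61) = −2.5 × (0.820) = -2.051.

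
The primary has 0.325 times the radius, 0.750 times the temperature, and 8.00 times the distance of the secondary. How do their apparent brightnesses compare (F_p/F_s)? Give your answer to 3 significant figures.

L_p/L_s = (R_p/R_s)²(T_p/T_s)⁴ = (0.325)² × (0.750)⁴ = 0.03342.
F_p/F_s = (L_p/L_s)/(d_p/d_s)² = 0.03342 / (8.00)² = 5.222×10^-4.

5.22×10^-4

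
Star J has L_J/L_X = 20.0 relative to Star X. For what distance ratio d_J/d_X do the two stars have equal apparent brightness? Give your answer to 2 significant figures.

Equal flux requires L_J/d_J² = L_X/d_X², so d_J/d_X = √(L_J/L_X)
= √(20.0) = 4.472.

4.5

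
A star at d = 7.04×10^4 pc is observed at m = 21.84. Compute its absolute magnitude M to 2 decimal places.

M = m − 5 log₁₀(d/10 pc) = 21.84 − 5 log₁₀(7.04×10^4/10)
  = 21.84 − 5 × 3.848 = 21.84 − 19.24 = 2.60.

2.60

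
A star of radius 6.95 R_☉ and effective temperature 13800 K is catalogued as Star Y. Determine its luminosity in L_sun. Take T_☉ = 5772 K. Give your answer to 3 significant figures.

1.58×10^3 L_sun

L/L_☉ = (R/R_☉)² (T/T_☉)⁴ = (6.95)² × (13800/5772)⁴
       = 48.30 × (2.391)⁴ = 48.30 × 32.67 = 1578.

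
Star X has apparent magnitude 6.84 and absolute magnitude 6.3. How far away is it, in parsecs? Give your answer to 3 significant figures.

12.8 pc

m − M = 5 log₁₀(d/10 pc)
6.84 − (6.3) = 0.54 = 5 log₁₀(d/10)
d = 10 × 10^(0.54/5) = 10 × 10^0.108 = 12.82 pc.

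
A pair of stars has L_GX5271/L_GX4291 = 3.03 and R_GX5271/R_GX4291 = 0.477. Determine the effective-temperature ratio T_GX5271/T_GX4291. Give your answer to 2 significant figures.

L ∝ R²T⁴ gives T ∝ (L/R²)^(1/4), so
T_GX5271/T_GX4291 = (3.03 / 0.477²)^(1/4) = (13.32)^(1/4) = 1.910.

1.9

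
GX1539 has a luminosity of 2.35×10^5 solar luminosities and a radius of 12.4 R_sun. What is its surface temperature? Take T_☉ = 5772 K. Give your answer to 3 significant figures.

T/T_☉ = (L/L_☉)^(1/4) / (R/R_☉)^(1/2)
T = 5772 × (2.35×10^5)^(1/4) / √(12.4) = 5772 × 22.02 / 3.521 = 3.609×10^4 K.

3.61×10^4 K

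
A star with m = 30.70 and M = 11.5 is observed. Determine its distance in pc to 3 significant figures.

6.92×10^4 pc

m − M = 5 log₁₀(d/10 pc)
30.70 − (11.5) = 19.20 = 5 log₁₀(d/10)
d = 10 × 10^(19.20/5) = 10 × 10^3.840 = 6.918×10^4 pc.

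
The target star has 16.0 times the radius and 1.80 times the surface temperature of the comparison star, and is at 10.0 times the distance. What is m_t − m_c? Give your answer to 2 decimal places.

-3.57

L_t/L_c = (16.0)²(1.80)⁴ = 2687.
F_t/F_c = (L_t/L_c)/(d_t/d_c)² = 2687/100.0 = 26.87.
m_t − m_c = −2.5 log₁₀(26.87) = -3.57.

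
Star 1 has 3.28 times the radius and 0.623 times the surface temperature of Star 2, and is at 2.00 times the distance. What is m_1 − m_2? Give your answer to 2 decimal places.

0.98

L_1/L_2 = (3.28)²(0.623)⁴ = 1.621.
F_1/F_2 = (L_1/L_2)/(d_1/d_2)² = 1.621/4.000 = 0.4052.
m_1 − m_2 = −2.5 log₁₀(0.4052) = 0.98.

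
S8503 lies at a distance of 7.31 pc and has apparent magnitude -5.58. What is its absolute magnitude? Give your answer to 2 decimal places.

-4.90

M = m − 5 log₁₀(d/10 pc) = -5.58 − 5 log₁₀(7.31/10)
  = -5.58 − 5 × -0.136 = -5.58 − -0.68 = -4.90.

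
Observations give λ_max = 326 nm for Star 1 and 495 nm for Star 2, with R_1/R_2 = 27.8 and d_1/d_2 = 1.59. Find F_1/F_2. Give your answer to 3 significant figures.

1.62×10^3

Wien's law: T_1/T_2 = λ_2/λ_1 = 495/326 = 1.518.
L_1/L_2 = (R_1/R_2)²(T_1/T_2)⁴ = (27.8)²(1.518)⁴ = 4108.
F_1/F_2 = (L_1/L_2)/(d_1/d_2)² = 4108/(1.59)² = 1625.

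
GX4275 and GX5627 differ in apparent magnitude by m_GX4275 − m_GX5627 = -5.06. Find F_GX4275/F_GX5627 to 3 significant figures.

F_GX4275/F_GX5627 = 10^(−(m_GX4275 − m_GX5627)/2.5) = 10^(5.06/2.5) = 10^2.024 = 105.7.

106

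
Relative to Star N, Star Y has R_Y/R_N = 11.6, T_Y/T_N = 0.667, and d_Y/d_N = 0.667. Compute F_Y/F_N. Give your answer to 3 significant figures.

L_Y/L_N = (R_Y/R_N)²(T_Y/T_N)⁴ = (11.6)² × (0.667)⁴ = 26.63.
F_Y/F_N = (L_Y/L_N)/(d_Y/d_N)² = 26.63 / (0.667)² = 59.86.

59.9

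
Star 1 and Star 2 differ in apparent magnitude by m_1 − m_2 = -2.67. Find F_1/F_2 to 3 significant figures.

11.7

F_1/F_2 = 10^(−(m_1 − m_2)/2.5) = 10^(2.67/2.5) = 10^1.068 = 11.69.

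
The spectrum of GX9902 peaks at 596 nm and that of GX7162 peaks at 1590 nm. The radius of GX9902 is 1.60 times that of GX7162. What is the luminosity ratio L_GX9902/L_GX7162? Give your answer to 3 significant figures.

130

Wien's law gives T ∝ 1/λ_max, so T_GX9902/T_GX7162 = λ_GX7162/λ_GX9902 = 1590/596 = 2.668.
Then L ∝ R²T⁴ gives L_GX9902/L_GX7162 = (1.60)² × (2.668)⁴ = 2.560 × 50.65 = 129.7.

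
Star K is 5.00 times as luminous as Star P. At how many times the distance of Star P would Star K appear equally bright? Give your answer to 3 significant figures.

2.24

Equal flux requires L_K/d_K² = L_P/d_P², so d_K/d_P = √(L_K/L_P)
= √(5.00) = 2.236.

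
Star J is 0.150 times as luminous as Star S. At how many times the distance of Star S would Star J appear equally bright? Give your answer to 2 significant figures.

0.39

Equal flux requires L_J/d_J² = L_S/d_S², so d_J/d_S = √(L_J/L_S)
= √(0.150) = 0.3873.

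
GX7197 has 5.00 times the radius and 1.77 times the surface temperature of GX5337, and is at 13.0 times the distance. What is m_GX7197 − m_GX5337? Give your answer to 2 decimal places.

-0.40

L_GX7197/L_GX5337 = (5.00)²(1.77)⁴ = 245.4.
F_GX7197/F_GX5337 = (L_GX7197/L_GX5337)/(d_GX7197/d_GX5337)² = 245.4/169.0 = 1.452.
m_GX7197 − m_GX5337 = −2.5 log₁₀(1.452) = -0.40.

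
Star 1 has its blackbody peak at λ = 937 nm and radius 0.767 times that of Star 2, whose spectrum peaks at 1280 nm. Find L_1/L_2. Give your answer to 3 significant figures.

2.05

Wien's law gives T ∝ 1/λ_max, so T_1/T_2 = λ_2/λ_1 = 1280/937 = 1.366.
Then L ∝ R²T⁴ gives L_1/L_2 = (0.767)² × (1.366)⁴ = 0.5883 × 3.482 = 2.049.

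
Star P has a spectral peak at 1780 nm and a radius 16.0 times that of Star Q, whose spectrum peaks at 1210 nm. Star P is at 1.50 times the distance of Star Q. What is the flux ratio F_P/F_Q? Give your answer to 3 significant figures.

24.3

Wien's law: T_P/T_Q = λ_Q/λ_P = 1210/1780 = 0.6798.
L_P/L_Q = (R_P/R_Q)²(T_P/T_Q)⁴ = (16.0)²(0.6798)⁴ = 54.66.
F_P/F_Q = (L_P/L_Q)/(d_P/d_Q)² = 54.66/(1.50)² = 24.30.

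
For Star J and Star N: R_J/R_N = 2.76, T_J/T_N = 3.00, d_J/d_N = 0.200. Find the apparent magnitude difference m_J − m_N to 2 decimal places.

L_J/L_N = (2.76)²(3.00)⁴ = 617.0.
F_J/F_N = (L_J/L_N)/(d_J/d_N)² = 617.0/0.04000 = 1.543×10^4.
m_J − m_N = −2.5 log₁₀(1.543×10^4) = -10.47.

-10.47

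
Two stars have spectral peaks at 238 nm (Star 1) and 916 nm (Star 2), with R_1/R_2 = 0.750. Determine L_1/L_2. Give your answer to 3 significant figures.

123

Wien's law gives T ∝ 1/λ_max, so T_1/T_2 = λ_2/λ_1 = 916/238 = 3.849.
Then L ∝ R²T⁴ gives L_1/L_2 = (0.750)² × (3.849)⁴ = 0.5625 × 219.4 = 123.4.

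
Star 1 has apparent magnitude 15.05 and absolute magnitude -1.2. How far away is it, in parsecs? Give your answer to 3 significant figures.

1.78×10^4 pc

m − M = 5 log₁₀(d/10 pc)
15.05 − (-1.2) = 16.25 = 5 log₁₀(d/10)
d = 10 × 10^(16.25/5) = 10 × 10^3.250 = 1.778×10^4 pc.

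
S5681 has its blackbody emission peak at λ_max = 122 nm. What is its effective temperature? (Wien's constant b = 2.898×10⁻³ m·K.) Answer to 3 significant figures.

T = b/λ_max = 2.898×10⁻³ / (122×10⁻⁹) = 2.375×10^4 K.

2.38×10^4 K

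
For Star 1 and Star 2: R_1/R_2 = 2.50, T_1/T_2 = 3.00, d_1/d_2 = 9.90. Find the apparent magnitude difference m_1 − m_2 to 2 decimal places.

L_1/L_2 = (2.50)²(3.00)⁴ = 506.2.
F_1/F_2 = (L_1/L_2)/(d_1/d_2)² = 506.2/98.01 = 5.165.
m_1 − m_2 = −2.5 log₁₀(5.165) = -1.78.

-1.78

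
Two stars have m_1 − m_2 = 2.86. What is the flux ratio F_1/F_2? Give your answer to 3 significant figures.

0.0718

F_1/F_2 = 10^(−(m_1 − m_2)/2.5) = 10^(-2.86/2.5) = 10^-1.144 = 0.07178.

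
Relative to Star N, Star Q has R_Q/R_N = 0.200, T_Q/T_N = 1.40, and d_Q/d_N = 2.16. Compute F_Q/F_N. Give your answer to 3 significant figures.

0.0329

L_Q/L_N = (R_Q/R_N)²(T_Q/T_N)⁴ = (0.200)² × (1.40)⁴ = 0.1537.
F_Q/F_N = (L_Q/L_N)/(d_Q/d_N)² = 0.1537 / (2.16)² = 0.03294.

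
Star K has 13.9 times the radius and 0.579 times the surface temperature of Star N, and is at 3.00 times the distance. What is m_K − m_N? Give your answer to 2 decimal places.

-0.96

L_K/L_N = (13.9)²(0.579)⁴ = 21.71.
F_K/F_N = (L_K/L_N)/(d_K/d_N)² = 21.71/9.000 = 2.413.
m_K − m_N = −2.5 log₁₀(2.413) = -0.96.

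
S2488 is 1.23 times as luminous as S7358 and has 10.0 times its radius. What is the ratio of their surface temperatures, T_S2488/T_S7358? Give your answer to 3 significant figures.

0.333

L ∝ R²T⁴ gives T ∝ (L/R²)^(1/4), so
T_S2488/T_S7358 = (1.23 / 10.0²)^(1/4) = (0.01230)^(1/4) = 0.3330.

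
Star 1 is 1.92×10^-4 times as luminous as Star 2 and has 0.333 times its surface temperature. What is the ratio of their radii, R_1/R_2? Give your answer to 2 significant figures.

0.12

L ∝ R²T⁴ gives R ∝ √L / T², so
R_1/R_2 = √(1.92×10^-4) / (0.333)² = 0.01386 / 0.1109 = 0.1250.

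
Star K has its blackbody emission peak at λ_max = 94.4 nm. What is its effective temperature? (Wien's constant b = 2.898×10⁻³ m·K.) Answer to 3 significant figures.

T = b/λ_max = 2.898×10⁻³ / (94.4×10⁻⁹) = 3.070×10^4 K.

3.07×10^4 K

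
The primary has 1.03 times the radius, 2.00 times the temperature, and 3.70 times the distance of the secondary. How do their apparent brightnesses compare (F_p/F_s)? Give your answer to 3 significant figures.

1.24

L_p/L_s = (R_p/R_s)²(T_p/T_s)⁴ = (1.03)² × (2.00)⁴ = 16.97.
F_p/F_s = (L_p/L_s)/(d_p/d_s)² = 16.97 / (3.70)² = 1.240.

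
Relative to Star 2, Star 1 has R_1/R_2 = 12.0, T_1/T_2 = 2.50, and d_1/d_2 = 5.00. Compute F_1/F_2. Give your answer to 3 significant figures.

L_1/L_2 = (R_1/R_2)²(T_1/T_2)⁴ = (12.0)² × (2.50)⁴ = 5625.
F_1/F_2 = (L_1/L_2)/(d_1/d_2)² = 5625 / (5.00)² = 225.0.

225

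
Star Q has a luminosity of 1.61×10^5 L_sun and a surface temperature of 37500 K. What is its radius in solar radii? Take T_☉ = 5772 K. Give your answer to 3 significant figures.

9.51 solar radii

R/R_☉ = √(L/L_☉) / (T/T_☉)² = √(1.61×10^5) / (6.497)²
       = 401.2 / 42.21 = 9.506.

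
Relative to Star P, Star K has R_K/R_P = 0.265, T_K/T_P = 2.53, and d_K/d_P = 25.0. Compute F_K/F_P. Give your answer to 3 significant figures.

L_K/L_P = (R_K/R_P)²(T_K/T_P)⁴ = (0.265)² × (2.53)⁴ = 2.877.
F_K/F_P = (L_K/L_P)/(d_K/d_P)² = 2.877 / (25.0)² = 0.004604.

0.00460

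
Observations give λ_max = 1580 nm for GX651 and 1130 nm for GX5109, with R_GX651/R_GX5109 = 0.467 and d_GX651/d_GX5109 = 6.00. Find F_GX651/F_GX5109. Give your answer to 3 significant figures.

0.00158

Wien's law: T_GX651/T_GX5109 = λ_GX5109/λ_GX651 = 1130/1580 = 0.7152.
L_GX651/L_GX5109 = (R_GX651/R_GX5109)²(T_GX651/T_GX5109)⁴ = (0.467)²(0.7152)⁴ = 0.05706.
F_GX651/F_GX5109 = (L_GX651/L_GX5109)/(d_GX651/d_GX5109)² = 0.05706/(6.00)² = 0.001585.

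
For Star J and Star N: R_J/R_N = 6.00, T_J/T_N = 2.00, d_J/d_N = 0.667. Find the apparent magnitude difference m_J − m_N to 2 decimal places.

L_J/L_N = (6.00)²(2.00)⁴ = 576.0.
F_J/F_N = (L_J/L_N)/(d_J/d_N)² = 576.0/0.4449 = 1295.
m_J − m_N = −2.5 log₁₀(1295) = -7.78.

-7.78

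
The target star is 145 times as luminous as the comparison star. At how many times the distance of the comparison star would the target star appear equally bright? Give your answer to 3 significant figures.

12.0

Equal flux requires L_t/d_t² = L_c/d_c², so d_t/d_c = √(L_t/L_c)
= √(145) = 12.04.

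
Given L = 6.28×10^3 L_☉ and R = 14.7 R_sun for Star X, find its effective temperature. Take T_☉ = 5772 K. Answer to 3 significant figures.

1.34×10^4 K

T/T_☉ = (L/L_☉)^(1/4) / (R/R_☉)^(1/2)
T = 5772 × (6.28×10^3)^(1/4) / √(14.7) = 5772 × 8.902 / 3.834 = 1.340×10^4 K.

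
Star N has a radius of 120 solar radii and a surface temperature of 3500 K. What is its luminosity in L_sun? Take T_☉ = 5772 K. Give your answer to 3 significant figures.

1.95×10^3 L_sun

L/L_☉ = (R/R_☉)² (T/T_☉)⁴ = (120)² × (3500/5772)⁴
       = 1.440×10^4 × (0.6064)⁴ = 1.440×10^4 × 0.1352 = 1947.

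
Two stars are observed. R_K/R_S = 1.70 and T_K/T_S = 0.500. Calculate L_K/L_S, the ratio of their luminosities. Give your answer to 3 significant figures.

0.181

From the Stefan–Boltzmann law, L ∝ R²T⁴, so
L_K/L_S = (R_K/R_S)² (T_K/T_S)⁴ = (1.70)² × (0.500)⁴ = 2.890 × 0.06250 = 0.1806.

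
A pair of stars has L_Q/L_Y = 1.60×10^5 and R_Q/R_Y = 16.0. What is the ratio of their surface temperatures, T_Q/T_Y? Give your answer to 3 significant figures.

L ∝ R²T⁴ gives T ∝ (L/R²)^(1/4), so
T_Q/T_Y = (1.60×10^5 / 16.0²)^(1/4) = (625.0)^(1/4) = 5.000.

5.00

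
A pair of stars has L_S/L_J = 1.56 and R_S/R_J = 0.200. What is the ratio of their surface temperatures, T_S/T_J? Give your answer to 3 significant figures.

2.50

L ∝ R²T⁴ gives T ∝ (L/R²)^(1/4), so
T_S/T_J = (1.56 / 0.200²)^(1/4) = (39.00)^(1/4) = 2.499.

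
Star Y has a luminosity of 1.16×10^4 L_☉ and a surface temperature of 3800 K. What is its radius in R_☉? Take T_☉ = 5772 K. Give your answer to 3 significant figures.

248 R_☉

R/R_☉ = √(L/L_☉) / (T/T_☉)² = √(1.16×10^4) / (0.6584)²
       = 107.7 / 0.4334 = 248.5.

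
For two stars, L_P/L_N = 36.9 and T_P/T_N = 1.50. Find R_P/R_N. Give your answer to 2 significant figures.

2.7

L ∝ R²T⁴ gives R ∝ √L / T², so
R_P/R_N = √(36.9) / (1.50)² = 6.075 / 2.250 = 2.700.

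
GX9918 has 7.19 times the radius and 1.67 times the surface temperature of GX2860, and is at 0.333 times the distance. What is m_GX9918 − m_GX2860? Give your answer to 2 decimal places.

-8.90

L_GX9918/L_GX2860 = (7.19)²(1.67)⁴ = 402.1.
F_GX9918/F_GX2860 = (L_GX9918/L_GX2860)/(d_GX9918/d_GX2860)² = 402.1/0.1109 = 3626.
m_GX9918 − m_GX2860 = −2.5 log₁₀(3626) = -8.90.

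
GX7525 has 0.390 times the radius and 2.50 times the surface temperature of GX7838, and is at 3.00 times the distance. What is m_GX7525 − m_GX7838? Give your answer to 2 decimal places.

L_GX7525/L_GX7838 = (0.390)²(2.50)⁴ = 5.941.
F_GX7525/F_GX7838 = (L_GX7525/L_GX7838)/(d_GX7525/d_GX7838)² = 5.941/9.000 = 0.6602.
m_GX7525 − m_GX7838 = −2.5 log₁₀(0.6602) = 0.45.

0.45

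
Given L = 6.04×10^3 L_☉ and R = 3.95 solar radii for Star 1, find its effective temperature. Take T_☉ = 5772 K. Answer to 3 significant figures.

T/T_☉ = (L/L_☉)^(1/4) / (R/R_☉)^(1/2)
T = 5772 × (6.04×10^3)^(1/4) / √(3.95) = 5772 × 8.816 / 1.987 = 2.560×10^4 K.

2.56×10^4 K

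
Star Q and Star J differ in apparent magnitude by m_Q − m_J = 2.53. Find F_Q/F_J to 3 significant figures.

F_Q/F_J = 10^(−(m_Q − m_J)/2.5) = 10^(-2.53/2.5) = 10^-1.012 = 0.09727.

0.0973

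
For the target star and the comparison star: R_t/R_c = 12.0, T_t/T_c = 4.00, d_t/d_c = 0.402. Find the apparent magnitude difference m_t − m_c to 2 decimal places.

L_t/L_c = (12.0)²(4.00)⁴ = 3.686×10^4.
F_t/F_c = (L_t/L_c)/(d_t/d_c)² = 3.686×10^4/0.1616 = 2.281×10^5.
m_t − m_c = −2.5 log₁₀(2.281×10^5) = -13.40.

-13.40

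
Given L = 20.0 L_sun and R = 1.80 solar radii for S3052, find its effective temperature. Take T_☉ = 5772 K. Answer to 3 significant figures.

9.10×10^3 K

T/T_☉ = (L/L_☉)^(1/4) / (R/R_☉)^(1/2)
T = 5772 × (20.0)^(1/4) / √(1.80) = 5772 × 2.115 / 1.342 = 9098 K.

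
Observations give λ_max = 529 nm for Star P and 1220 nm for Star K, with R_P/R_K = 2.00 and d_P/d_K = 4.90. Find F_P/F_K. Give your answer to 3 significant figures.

4.71

Wien's law: T_P/T_K = λ_K/λ_P = 1220/529 = 2.306.
L_P/L_K = (R_P/R_K)²(T_P/T_K)⁴ = (2.00)²(2.306)⁴ = 113.2.
F_P/F_K = (L_P/L_K)/(d_P/d_K)² = 113.2/(4.90)² = 4.713.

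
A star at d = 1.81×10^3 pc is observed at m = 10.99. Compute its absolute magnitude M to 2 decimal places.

-0.30

M = m − 5 log₁₀(d/10 pc) = 10.99 − 5 log₁₀(1.81×10^3/10)
  = 10.99 − 5 × 2.258 = 10.99 − 11.29 = -0.30.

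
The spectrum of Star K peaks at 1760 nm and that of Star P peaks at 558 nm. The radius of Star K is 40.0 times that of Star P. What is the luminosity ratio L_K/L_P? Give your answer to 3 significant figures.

Wien's law gives T ∝ 1/λ_max, so T_K/T_P = λ_P/λ_K = 558/1760 = 0.3170.
Then L ∝ R²T⁴ gives L_K/L_P = (40.0)² × (0.3170)⁴ = 1600 × 0.01010 = 16.17.

16.2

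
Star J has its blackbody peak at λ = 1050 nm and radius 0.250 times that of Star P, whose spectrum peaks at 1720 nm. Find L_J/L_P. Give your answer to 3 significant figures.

Wien's law gives T ∝ 1/λ_max, so T_J/T_P = λ_P/λ_J = 1720/1050 = 1.638.
Then L ∝ R²T⁴ gives L_J/L_P = (0.250)² × (1.638)⁴ = 0.06250 × 7.200 = 0.4500.

0.450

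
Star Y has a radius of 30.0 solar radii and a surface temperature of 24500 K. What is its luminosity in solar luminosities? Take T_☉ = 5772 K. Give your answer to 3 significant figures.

2.92×10^5 solar luminosities

L/L_☉ = (R/R_☉)² (T/T_☉)⁴ = (30.0)² × (24500/5772)⁴
       = 900.0 × (4.245)⁴ = 900.0 × 324.6 = 2.921×10^5.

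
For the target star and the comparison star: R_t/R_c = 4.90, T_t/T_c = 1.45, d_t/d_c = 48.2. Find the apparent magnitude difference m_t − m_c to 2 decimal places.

3.35

L_t/L_c = (4.90)²(1.45)⁴ = 106.1.
F_t/F_c = (L_t/L_c)/(d_t/d_c)² = 106.1/2323 = 0.04568.
m_t − m_c = −2.5 log₁₀(0.04568) = 3.35.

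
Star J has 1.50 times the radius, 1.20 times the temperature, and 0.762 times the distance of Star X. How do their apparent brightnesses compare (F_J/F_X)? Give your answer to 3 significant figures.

L_J/L_X = (R_J/R_X)²(T_J/T_X)⁴ = (1.50)² × (1.20)⁴ = 4.666.
F_J/F_X = (L_J/L_X)/(d_J/d_X)² = 4.666 / (0.762)² = 8.035.

8.04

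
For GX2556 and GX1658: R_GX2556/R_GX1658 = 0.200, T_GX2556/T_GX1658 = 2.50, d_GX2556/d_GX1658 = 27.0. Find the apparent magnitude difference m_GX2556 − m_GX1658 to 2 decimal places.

6.67

L_GX2556/L_GX1658 = (0.200)²(2.50)⁴ = 1.563.
F_GX2556/F_GX1658 = (L_GX2556/L_GX1658)/(d_GX2556/d_GX1658)² = 1.563/729.0 = 0.002143.
m_GX2556 − m_GX1658 = −2.5 log₁₀(0.002143) = 6.67.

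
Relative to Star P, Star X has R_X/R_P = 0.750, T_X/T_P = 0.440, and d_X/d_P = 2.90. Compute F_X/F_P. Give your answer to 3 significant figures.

L_X/L_P = (R_X/R_P)²(T_X/T_P)⁴ = (0.750)² × (0.440)⁴ = 0.02108.
F_X/F_P = (L_X/L_P)/(d_X/d_P)² = 0.02108 / (2.90)² = 0.002507.

0.00251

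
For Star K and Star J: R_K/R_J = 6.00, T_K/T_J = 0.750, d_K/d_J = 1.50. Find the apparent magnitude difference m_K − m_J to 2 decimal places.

-1.76

L_K/L_J = (6.00)²(0.750)⁴ = 11.39.
F_K/F_J = (L_K/L_J)/(d_K/d_J)² = 11.39/2.250 = 5.062.
m_K − m_J = −2.5 log₁₀(5.062) = -1.76.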